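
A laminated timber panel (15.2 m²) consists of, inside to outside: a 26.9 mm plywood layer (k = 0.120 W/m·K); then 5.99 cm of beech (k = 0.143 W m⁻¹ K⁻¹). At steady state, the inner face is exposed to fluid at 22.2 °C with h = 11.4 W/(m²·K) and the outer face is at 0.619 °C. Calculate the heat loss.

Q = 449 W

Resistance network (inner→outer):
  R_conv,in = 1/(hA) = 1/(11.4·15.2) = 0.005771 K/W
  R_plywood = L/(kA) = 0.0269/(0.120·15.2) = 0.01475 K/W
  R_beech = L/(kA) = 0.0599/(0.143·15.2) = 0.02756 K/W
ΣR = 0.005771 + 0.01475 + 0.02756 = 0.04808 K/W
Q = ΔT/ΣR = (22.2 °C − 0.619 °C)/0.04808 = 449 W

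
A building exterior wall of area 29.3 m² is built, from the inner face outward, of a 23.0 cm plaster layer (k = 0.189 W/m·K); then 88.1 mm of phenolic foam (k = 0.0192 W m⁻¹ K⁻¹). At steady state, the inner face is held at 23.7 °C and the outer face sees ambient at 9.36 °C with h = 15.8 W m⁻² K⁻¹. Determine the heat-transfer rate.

Q = 71.6 W

Resistance network (inner→outer):
  R_plaster = L/(kA) = 0.230/(0.189·29.3) = 0.04153 K/W
  R_phenolic foam = L/(kA) = 0.0881/(0.0192·29.3) = 0.1566 K/W
  R_conv,out = 1/(hA) = 1/(15.8·29.3) = 0.002160 K/W
ΣR = 0.04153 + 0.1566 + 0.002160 = 0.2003 K/W
Q = ΔT/ΣR = (23.7 °C − 9.36 °C)/0.2003 = 71.6 W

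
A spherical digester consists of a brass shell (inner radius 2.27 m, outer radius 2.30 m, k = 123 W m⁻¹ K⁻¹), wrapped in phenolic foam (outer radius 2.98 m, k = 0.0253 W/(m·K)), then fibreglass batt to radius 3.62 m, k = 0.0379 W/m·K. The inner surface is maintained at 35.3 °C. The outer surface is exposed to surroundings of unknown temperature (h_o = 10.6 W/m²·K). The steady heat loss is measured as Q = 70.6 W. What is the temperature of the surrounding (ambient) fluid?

Series resistances:
  R_brass = (1/2.27 − 1/2.30)/(4πk) = 0.005746/(4π·123) = 3.718×10^-6 K/W
  R_phenolic foam = (1/2.30 − 1/2.98)/(4πk) = 0.09921/(4π·0.0253) = 0.3121 K/W
  R_fibreglass batt = (1/2.98 − 1/3.62)/(4πk) = 0.05933/(4π·0.0379) = 0.1246 K/W
  R_conv,out = 1/(4πr²h) = 1/(4π·3.62²·10.6) = 5.729×10^-4 K/W
ΣR = 0.4372 K/W
ΔT = Q·ΣR = 70.6 × 0.4372 = 30.87 K
Heat flows outward, so T_out = T_in − ΔT = 35.3 − 30.87 = 4.43 °C

T_out = 4.43 °C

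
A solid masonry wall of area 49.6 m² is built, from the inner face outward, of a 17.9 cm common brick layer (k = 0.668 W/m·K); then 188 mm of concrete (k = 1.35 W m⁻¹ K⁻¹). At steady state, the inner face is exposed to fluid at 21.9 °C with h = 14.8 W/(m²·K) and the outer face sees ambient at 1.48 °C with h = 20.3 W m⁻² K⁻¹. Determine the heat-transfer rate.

Resistance network (inner→outer):
  R_conv,in = 1/(hA) = 1/(14.8·49.6) = 0.001362 K/W
  R_common brick = L/(kA) = 0.179/(0.668·49.6) = 0.005403 K/W
  R_concrete = L/(kA) = 0.188/(1.35·49.6) = 0.002808 K/W
  R_conv,out = 1/(hA) = 1/(20.3·49.6) = 9.932×10^-4 K/W
ΣR = 0.001362 + 0.005403 + 0.002808 + 9.932×10^-4 = 0.01057 K/W
Q = ΔT/ΣR = (21.9 °C − 1.48 °C)/0.01057 = 1930 W

Q = 1930 W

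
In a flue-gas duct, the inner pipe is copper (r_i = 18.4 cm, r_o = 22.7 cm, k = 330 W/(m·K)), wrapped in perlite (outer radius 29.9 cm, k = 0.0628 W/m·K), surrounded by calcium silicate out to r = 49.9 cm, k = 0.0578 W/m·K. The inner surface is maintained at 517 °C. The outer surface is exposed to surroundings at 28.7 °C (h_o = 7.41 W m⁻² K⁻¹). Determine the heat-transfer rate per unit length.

Treat each layer as a resistance in series:
  R'_copper = ln(0.227/0.184)/(2πk) = 0.2100/(2π·330) = 1.013×10^-4 m·K/W
  R'_perlite = ln(0.299/0.227)/(2πk) = 0.2755/(2π·0.0628) = 0.6982 m·K/W
  R'_calcium silicate = ln(0.499/0.299)/(2πk) = 0.5122/(2π·0.0578) = 1.410 m·K/W
  R'_conv,out = 1/(2πr h) = 1/(2π·0.499·7.41) = 0.04304 m·K/W
ΣR = 1.013×10^-4 + 0.6982 + 1.410 + 0.04304 = 2.151 m·K/W
Q' = ΔT/ΣR = (517 °C − 28.7 °C)/2.151 = 227 W/m

Q' = 227 W/m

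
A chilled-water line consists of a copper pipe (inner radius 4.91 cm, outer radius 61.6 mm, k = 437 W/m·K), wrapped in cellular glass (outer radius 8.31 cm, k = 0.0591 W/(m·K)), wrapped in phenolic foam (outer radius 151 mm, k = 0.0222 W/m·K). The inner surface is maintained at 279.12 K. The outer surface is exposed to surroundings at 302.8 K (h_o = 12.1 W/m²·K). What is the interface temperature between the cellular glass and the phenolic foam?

T = 282.81 K

Resistance network (inner→outer):
  R'_copper = ln(0.0616/0.0491)/(2πk) = 0.2268/(2π·437) = 8.260×10^-5 m·K/W
  R'_cellular glass = ln(0.0831/0.0616)/(2πk) = 0.2994/(2π·0.0591) = 0.8062 m·K/W
  R'_phenolic foam = ln(0.151/0.0831)/(2πk) = 0.5972/(2π·0.0222) = 4.282 m·K/W
  R'_conv,out = 1/(2πr h) = 1/(2π·0.151·12.1) = 0.08711 m·K/W
ΣR = 8.260×10^-5 + 0.8062 + 4.282 + 0.08711 = 5.175 m·K/W
Q' = ΔT/ΣR = (279.12 K − 302.8 K)/5.175 = -4.576 W/m
From the inner boundary to the cellular glass/phenolic foam interface, ΣR_partial = 0.8063 m·K/W.
T_interface = T_in − Q'·ΣR_partial = 279.12 K − (-4.576)(0.8063) = 282.81 K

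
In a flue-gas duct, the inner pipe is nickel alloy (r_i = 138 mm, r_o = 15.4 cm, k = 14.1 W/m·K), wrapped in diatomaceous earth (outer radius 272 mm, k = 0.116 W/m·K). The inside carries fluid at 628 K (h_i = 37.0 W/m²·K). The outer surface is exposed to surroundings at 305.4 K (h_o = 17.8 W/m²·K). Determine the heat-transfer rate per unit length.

Q' = 381 W/m

Resistance network (inner→outer):
  R'_conv,in = 1/(2πr h) = 1/(2π·0.138·37.0) = 0.03117 m·K/W
  R'_nickel alloy = ln(0.154/0.138)/(2πk) = 0.1097/(2π·14.1) = 0.001238 m·K/W
  R'_diatomaceous earth = ln(0.272/0.154)/(2πk) = 0.5688/(2π·0.116) = 0.7805 m·K/W
  R'_conv,out = 1/(2πr h) = 1/(2π·0.272·17.8) = 0.03287 m·K/W
ΣR = 0.03117 + 0.001238 + 0.7805 + 0.03287 = 0.8458 m·K/W
Q' = ΔT/ΣR = (628 K − 305.4 K)/0.8458 = 381 W/m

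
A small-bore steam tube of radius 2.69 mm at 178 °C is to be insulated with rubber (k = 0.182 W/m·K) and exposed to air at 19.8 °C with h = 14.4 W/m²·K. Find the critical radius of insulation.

r_cr = 1.26 cm

For a cylinder, r_cr = k_ins/h = 0.182/14.4 = 0.0126 m = 1.26 cm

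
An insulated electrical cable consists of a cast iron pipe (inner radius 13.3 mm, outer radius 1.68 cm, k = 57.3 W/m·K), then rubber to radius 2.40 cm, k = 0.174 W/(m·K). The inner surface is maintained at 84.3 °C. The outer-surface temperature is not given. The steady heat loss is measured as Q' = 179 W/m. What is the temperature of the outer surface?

Sum the resistances:
  R'_cast iron = ln(0.0168/0.0133)/(2πk) = 0.2336/(2π·57.3) = 6.489×10^-4 m·K/W
  R'_rubber = ln(0.0240/0.0168)/(2πk) = 0.3567/(2π·0.174) = 0.3262 m·K/W
ΣR = 0.3269 m·K/W
ΔT = Q'·ΣR = 179 × 0.3269 = 58.52 K
Heat flows outward, so T_out = T_in − ΔT = 84.3 − 58.52 = 25.8 °C

T_out = 25.8 °C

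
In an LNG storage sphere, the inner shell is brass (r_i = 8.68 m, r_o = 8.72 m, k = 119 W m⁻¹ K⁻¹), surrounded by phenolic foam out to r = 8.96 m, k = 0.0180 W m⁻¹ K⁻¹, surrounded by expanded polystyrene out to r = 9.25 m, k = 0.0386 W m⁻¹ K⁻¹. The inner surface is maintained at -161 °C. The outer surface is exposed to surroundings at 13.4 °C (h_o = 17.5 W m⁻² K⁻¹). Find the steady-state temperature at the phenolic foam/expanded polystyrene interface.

Treat each layer as a resistance in series:
  R_brass = (1/8.68 − 1/8.72)/(4πk) = 5.285×10^-4/(4π·119) = 3.534×10^-7 K/W
  R_phenolic foam = (1/8.72 − 1/8.96)/(4πk) = 0.003072/(4π·0.0180) = 0.01358 K/W
  R_expanded polystyrene = (1/8.96 − 1/9.25)/(4πk) = 0.003499/(4π·0.0386) = 0.007214 K/W
  R_conv,out = 1/(4πr²h) = 1/(4π·9.25²·17.5) = 5.315×10^-5 K/W
ΣR = 3.534×10^-7 + 0.01358 + 0.007214 + 5.315×10^-5 = 0.02085 K/W
Q = ΔT/ΣR = (-161 °C − 13.4 °C)/0.02085 = -8365 W
From the inner boundary to the phenolic foam/expanded polystyrene interface, ΣR_partial = 0.01358 K/W.
T_interface = T_in − Q·ΣR_partial = -161 °C − (-8365)(0.01358) = -47.4 °C

T = -47.4 °C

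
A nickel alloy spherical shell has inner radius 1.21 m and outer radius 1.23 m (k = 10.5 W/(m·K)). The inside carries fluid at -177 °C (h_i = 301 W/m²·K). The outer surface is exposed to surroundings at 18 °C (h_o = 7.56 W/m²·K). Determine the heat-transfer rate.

Series thermal resistances, inner to outer:
  R_conv,in = 1/(4πr²h) = 1/(4π·1.21²·301) = 1.806×10^-4 K/W
  R_nickel alloy = (1/1.21 − 1/1.23)/(4πk) = 0.01344/(4π·10.5) = 1.018×10^-4 K/W
  R_conv,out = 1/(4πr²h) = 1/(4π·1.23²·7.56) = 0.006958 K/W
ΣR = 1.806×10^-4 + 1.018×10^-4 + 0.006958 = 0.007240 K/W
Q = ΔT/ΣR = (-177 °C − 18 °C)/0.007240 = -26900 W
(Negative Q ⇒ heat flows inward; heat gain = 26900 W.)

Q = 26.9 kW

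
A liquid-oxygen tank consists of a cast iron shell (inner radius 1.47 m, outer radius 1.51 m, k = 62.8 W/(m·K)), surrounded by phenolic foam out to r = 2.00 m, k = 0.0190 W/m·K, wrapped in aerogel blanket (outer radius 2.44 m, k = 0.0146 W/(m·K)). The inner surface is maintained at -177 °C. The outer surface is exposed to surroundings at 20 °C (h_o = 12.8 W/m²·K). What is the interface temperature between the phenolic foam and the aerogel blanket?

T = -62.8 °C

Resistance network (inner→outer):
  R_cast iron = (1/1.47 − 1/1.51)/(4πk) = 0.01802/(4π·62.8) = 2.283×10^-5 K/W
  R_phenolic foam = (1/1.51 − 1/2.00)/(4πk) = 0.1623/(4π·0.0190) = 0.6796 K/W
  R_aerogel blanket = (1/2.00 − 1/2.44)/(4πk) = 0.09016/(4π·0.0146) = 0.4914 K/W
  R_conv,out = 1/(4πr²h) = 1/(4π·2.44²·12.8) = 0.001044 K/W
ΣR = 2.283×10^-5 + 0.6796 + 0.4914 + 0.001044 = 1.172 K/W
Q = ΔT/ΣR = (-177 °C − 20 °C)/1.172 = -168.1 W
From the inner boundary to the phenolic foam/aerogel blanket interface, ΣR_partial = 0.6796 K/W.
T_interface = T_in − Q·ΣR_partial = -177 °C − (-168.1)(0.6796) = -62.8 °C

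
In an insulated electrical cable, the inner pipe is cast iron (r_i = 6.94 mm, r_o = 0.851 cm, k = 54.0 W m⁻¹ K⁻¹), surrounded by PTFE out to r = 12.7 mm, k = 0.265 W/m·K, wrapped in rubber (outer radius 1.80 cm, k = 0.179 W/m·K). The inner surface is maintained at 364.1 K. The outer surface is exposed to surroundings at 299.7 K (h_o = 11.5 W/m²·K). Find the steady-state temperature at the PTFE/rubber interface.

Treat each layer as a resistance in series:
  R'_cast iron = ln(0.00851/0.00694)/(2πk) = 0.2039/(2π·54.0) = 6.011×10^-4 m·K/W
  R'_PTFE = ln(0.0127/0.00851)/(2πk) = 0.4004/(2π·0.265) = 0.2405 m·K/W
  R'_rubber = ln(0.0180/0.0127)/(2πk) = 0.3488/(2π·0.179) = 0.3101 m·K/W
  R'_conv,out = 1/(2πr h) = 1/(2π·0.0180·11.5) = 0.7689 m·K/W
ΣR = 6.011×10^-4 + 0.2405 + 0.3101 + 0.7689 = 1.320 m·K/W
Q' = ΔT/ΣR = (364.1 K − 299.7 K)/1.320 = 48.79 W/m
From the inner boundary to the PTFE/rubber interface, ΣR_partial = 0.2411 m·K/W.
T_interface = T_in − Q'·ΣR_partial = 364.1 K − (48.79)(0.2411) = 352.3 K

T = 352.3 K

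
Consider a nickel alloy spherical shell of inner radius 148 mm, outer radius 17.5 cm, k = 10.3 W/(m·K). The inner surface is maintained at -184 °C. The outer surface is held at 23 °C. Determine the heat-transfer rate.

Q = 25.7 kW

Q = 4πk·ΔT/(1/r₁ − 1/r₂) = 4π × 10.3 × 207 / (1/0.148 − 1/0.175) = 25700 W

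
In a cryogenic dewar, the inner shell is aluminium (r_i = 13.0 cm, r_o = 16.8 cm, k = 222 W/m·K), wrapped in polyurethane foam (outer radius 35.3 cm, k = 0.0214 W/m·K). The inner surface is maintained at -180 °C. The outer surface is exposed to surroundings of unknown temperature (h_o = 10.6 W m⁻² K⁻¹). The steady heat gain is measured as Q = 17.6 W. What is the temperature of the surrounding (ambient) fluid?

Series resistances:
  R_aluminium = (1/0.130 − 1/0.168)/(4πk) = 1.740/(4π·222) = 6.237×10^-4 K/W
  R_polyurethane foam = (1/0.168 − 1/0.353)/(4πk) = 3.120/(4π·0.0214) = 11.60 K/W
  R_conv,out = 1/(4πr²h) = 1/(4π·0.353²·10.6) = 0.06025 K/W
ΣR = 11.66 K/W
ΔT = Q·ΣR = 17.6 × 11.66 = 205.2 K
Heat flows inward, so T_out = T_in + ΔT = -180 + 205.2 = 25.2 °C

T_out = 25.2 °C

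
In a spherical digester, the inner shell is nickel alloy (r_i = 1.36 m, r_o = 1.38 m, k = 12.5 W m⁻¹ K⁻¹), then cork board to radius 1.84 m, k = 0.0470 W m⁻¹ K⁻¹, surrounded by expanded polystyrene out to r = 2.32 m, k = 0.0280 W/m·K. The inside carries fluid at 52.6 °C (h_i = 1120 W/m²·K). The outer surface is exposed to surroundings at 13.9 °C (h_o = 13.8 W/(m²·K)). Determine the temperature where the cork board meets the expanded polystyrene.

T = 33.7 °C

Treat each layer as a resistance in series:
  R_conv,in = 1/(4πr²h) = 1/(4π·1.36²·1120) = 3.841×10^-5 K/W
  R_nickel alloy = (1/1.36 − 1/1.38)/(4πk) = 0.01066/(4π·12.5) = 6.784×10^-5 K/W
  R_cork board = (1/1.38 − 1/1.84)/(4πk) = 0.1812/(4π·0.0470) = 0.3067 K/W
  R_expanded polystyrene = (1/1.84 − 1/2.32)/(4πk) = 0.1124/(4π·0.0280) = 0.3196 K/W
  R_conv,out = 1/(4πr²h) = 1/(4π·2.32²·13.8) = 0.001071 K/W
ΣR = 3.841×10^-5 + 6.784×10^-5 + 0.3067 + 0.3196 + 0.001071 = 0.6275 K/W
Q = ΔT/ΣR = (52.6 °C − 13.9 °C)/0.6275 = 61.67 W
From the inner boundary to the cork board/expanded polystyrene interface, ΣR_partial = 0.3068 K/W.
T_interface = T_in − Q·ΣR_partial = 52.6 °C − (61.67)(0.3068) = 33.7 °C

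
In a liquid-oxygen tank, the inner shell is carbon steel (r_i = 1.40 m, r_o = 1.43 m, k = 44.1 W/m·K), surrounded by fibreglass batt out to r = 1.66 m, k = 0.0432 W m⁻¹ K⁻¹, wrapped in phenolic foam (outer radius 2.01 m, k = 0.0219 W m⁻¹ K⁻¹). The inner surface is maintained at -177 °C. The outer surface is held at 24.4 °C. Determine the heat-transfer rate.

Resistance network (inner→outer):
  R_carbon steel = (1/1.40 − 1/1.43)/(4πk) = 0.01499/(4π·44.1) = 2.704×10^-5 K/W
  R_fibreglass batt = (1/1.43 − 1/1.66)/(4πk) = 0.09689/(4π·0.0432) = 0.1785 K/W
  R_phenolic foam = (1/1.66 − 1/2.01)/(4πk) = 0.1049/(4π·0.0219) = 0.3812 K/W
ΣR = 2.704×10^-5 + 0.1785 + 0.3812 = 0.5597 K/W
Q = ΔT/ΣR = (-177 °C − 24.4 °C)/0.5597 = -360 W
(Negative Q ⇒ heat flows inward; heat gain = 360 W.)

Q = 360 W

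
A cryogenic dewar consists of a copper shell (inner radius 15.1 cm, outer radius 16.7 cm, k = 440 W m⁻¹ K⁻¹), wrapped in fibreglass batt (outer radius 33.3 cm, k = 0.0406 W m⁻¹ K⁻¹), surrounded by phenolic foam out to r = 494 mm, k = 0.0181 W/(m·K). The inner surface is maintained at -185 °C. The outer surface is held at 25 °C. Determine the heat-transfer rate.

Q = 20.7 W

Resistance network (inner→outer):
  R_copper = (1/0.151 − 1/0.167)/(4πk) = 0.6345/(4π·440) = 1.148×10^-4 K/W
  R_fibreglass batt = (1/0.167 − 1/0.333)/(4πk) = 2.985/(4π·0.0406) = 5.851 K/W
  R_phenolic foam = (1/0.333 − 1/0.494)/(4πk) = 0.9787/(4π·0.0181) = 4.303 K/W
ΣR = 1.148×10^-4 + 5.851 + 4.303 = 10.15 K/W
Q = ΔT/ΣR = (-185 °C − 25 °C)/10.15 = -20.7 W
(Negative Q ⇒ heat flows inward; heat gain = 20.7 W.)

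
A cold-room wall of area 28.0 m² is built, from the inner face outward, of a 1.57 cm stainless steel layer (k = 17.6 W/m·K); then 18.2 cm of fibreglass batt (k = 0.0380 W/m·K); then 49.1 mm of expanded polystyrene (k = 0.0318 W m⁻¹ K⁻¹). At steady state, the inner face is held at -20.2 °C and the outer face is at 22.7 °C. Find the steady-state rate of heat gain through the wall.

Series thermal resistances, inner to outer:
  R_stainless steel = L/(kA) = 0.0157/(17.6·28.0) = 3.186×10^-5 K/W
  R_fibreglass batt = L/(kA) = 0.182/(0.0380·28.0) = 0.1711 K/W
  R_expanded polystyrene = L/(kA) = 0.0491/(0.0318·28.0) = 0.05514 K/W
ΣR = 3.186×10^-5 + 0.1711 + 0.05514 = 0.2263 K/W
Q = ΔT/ΣR = (-20.2 °C − 22.7 °C)/0.2263 = -190 W
(Negative Q ⇒ heat flows inward; heat gain = 190 W.)

Q = 190 W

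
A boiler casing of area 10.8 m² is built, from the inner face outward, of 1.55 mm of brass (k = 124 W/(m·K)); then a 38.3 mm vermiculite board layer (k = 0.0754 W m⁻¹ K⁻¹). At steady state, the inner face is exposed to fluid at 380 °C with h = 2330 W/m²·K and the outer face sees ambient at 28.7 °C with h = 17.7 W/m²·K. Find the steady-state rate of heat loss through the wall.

Series thermal resistances, inner to outer:
  R_conv,in = 1/(hA) = 1/(2330·10.8) = 3.974×10^-5 K/W
  R_brass = L/(kA) = 0.00155/(124·10.8) = 1.157×10^-6 K/W
  R_vermiculite board = L/(kA) = 0.0383/(0.0754·10.8) = 0.04703 K/W
  R_conv,out = 1/(hA) = 1/(17.7·10.8) = 0.005231 K/W
ΣR = 3.974×10^-5 + 1.157×10^-6 + 0.04703 + 0.005231 = 0.05230 K/W
Q = ΔT/ΣR = (380 °C − 28.7 °C)/0.05230 = 6720 W

Q = 6.72 kW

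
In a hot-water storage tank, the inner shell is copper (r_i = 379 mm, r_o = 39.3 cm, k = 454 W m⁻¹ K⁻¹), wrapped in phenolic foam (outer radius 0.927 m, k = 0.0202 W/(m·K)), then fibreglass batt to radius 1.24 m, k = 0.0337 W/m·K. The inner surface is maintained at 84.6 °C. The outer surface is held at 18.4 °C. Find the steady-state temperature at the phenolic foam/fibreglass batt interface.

Series thermal resistances, inner to outer:
  R_copper = (1/0.379 − 1/0.393)/(4πk) = 0.09399/(4π·454) = 1.648×10^-5 K/W
  R_phenolic foam = (1/0.393 − 1/0.927)/(4πk) = 1.466/(4π·0.0202) = 5.774 K/W
  R_fibreglass batt = (1/0.927 − 1/1.24)/(4πk) = 0.2723/(4π·0.0337) = 0.6430 K/W
ΣR = 1.648×10^-5 + 5.774 + 0.6430 = 6.417 K/W
Q = ΔT/ΣR = (84.6 °C − 18.4 °C)/6.417 = 10.32 W
From the inner boundary to the phenolic foam/fibreglass batt interface, ΣR_partial = 5.774 K/W.
T_interface = T_in − Q·ΣR_partial = 84.6 °C − (10.32)(5.774) = 25.0 °C

T = 25.0 °C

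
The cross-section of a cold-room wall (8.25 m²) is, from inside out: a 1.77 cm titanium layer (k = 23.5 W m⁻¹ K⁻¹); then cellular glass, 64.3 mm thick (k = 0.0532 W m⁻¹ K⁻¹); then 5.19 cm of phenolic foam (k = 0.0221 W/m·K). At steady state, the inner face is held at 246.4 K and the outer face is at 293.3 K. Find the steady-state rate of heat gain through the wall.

Q = 109 W

Series thermal resistances, inner to outer:
  R_titanium = L/(kA) = 0.0177/(23.5·8.25) = 9.130×10^-5 K/W
  R_cellular glass = L/(kA) = 0.0643/(0.0532·8.25) = 0.1465 K/W
  R_phenolic foam = L/(kA) = 0.0519/(0.0221·8.25) = 0.2847 K/W
ΣR = 9.130×10^-5 + 0.1465 + 0.2847 = 0.4313 K/W
Q = ΔT/ΣR = (246.4 K − 293.3 K)/0.4313 = -109 W
(Negative Q ⇒ heat flows inward; heat gain = 109 W.)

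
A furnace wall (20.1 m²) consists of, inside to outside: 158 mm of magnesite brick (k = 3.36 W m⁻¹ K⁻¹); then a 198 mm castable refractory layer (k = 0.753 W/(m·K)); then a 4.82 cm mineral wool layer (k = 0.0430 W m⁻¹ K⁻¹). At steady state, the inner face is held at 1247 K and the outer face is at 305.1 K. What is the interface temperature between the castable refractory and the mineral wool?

T = 1043 K

Resistance network (inner→outer):
  R_magnesite brick = L/(kA) = 0.158/(3.36·20.1) = 0.002339 K/W
  R_castable refractory = L/(kA) = 0.198/(0.753·20.1) = 0.01308 K/W
  R_mineral wool = L/(kA) = 0.0482/(0.0430·20.1) = 0.05577 K/W
ΣR = 0.002339 + 0.01308 + 0.05577 = 0.07119 K/W
Q = ΔT/ΣR = (1247 K − 305.1 K)/0.07119 = 13230 W
From the inner boundary to the castable refractory/mineral wool interface, ΣR_partial = 0.01542 K/W.
T_interface = T_in − Q·ΣR_partial = 1247 K − (13230)(0.01542) = 1043 K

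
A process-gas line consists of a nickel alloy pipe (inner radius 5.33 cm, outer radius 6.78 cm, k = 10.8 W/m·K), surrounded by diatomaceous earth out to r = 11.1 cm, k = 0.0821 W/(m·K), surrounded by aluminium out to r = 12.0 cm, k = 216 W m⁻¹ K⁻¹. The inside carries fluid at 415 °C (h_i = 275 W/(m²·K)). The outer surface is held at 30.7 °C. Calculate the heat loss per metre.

Q' = 396 W/m

Treat each layer as a resistance in series:
  R'_conv,in = 1/(2πr h) = 1/(2π·0.0533·275) = 0.01086 m·K/W
  R'_nickel alloy = ln(0.0678/0.0533)/(2πk) = 0.2406/(2π·10.8) = 0.003546 m·K/W
  R'_diatomaceous earth = ln(0.111/0.0678)/(2πk) = 0.4930/(2π·0.0821) = 0.9556 m·K/W
  R'_aluminium = ln(0.120/0.111)/(2πk) = 0.07796/(2π·216) = 5.744×10^-5 m·K/W
ΣR = 0.01086 + 0.003546 + 0.9556 + 5.744×10^-5 = 0.9701 m·K/W
Q' = ΔT/ΣR = (415 °C − 30.7 °C)/0.9701 = 396 W/m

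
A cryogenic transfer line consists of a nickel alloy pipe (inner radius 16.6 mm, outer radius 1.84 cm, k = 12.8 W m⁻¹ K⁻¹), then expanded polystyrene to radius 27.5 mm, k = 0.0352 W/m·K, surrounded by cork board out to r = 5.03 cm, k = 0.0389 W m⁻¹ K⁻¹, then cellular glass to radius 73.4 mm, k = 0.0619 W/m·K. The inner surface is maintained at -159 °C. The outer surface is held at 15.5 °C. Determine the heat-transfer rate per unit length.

Treat each layer as a resistance in series:
  R'_nickel alloy = ln(0.0184/0.0166)/(2πk) = 0.1029/(2π·12.8) = 0.001280 m·K/W
  R'_expanded polystyrene = ln(0.0275/0.0184)/(2πk) = 0.4018/(2π·0.0352) = 1.817 m·K/W
  R'_cork board = ln(0.0503/0.0275)/(2πk) = 0.6038/(2π·0.0389) = 2.470 m·K/W
  R'_cellular glass = ln(0.0734/0.0503)/(2πk) = 0.3779/(2π·0.0619) = 0.9717 m·K/W
ΣR = 0.001280 + 1.817 + 2.470 + 0.9717 = 5.260 m·K/W
Q' = ΔT/ΣR = (-159 °C − 15.5 °C)/5.260 = -33.2 W/m
(Negative Q' ⇒ heat flows inward; heat gain = 33.2 W/m.)

Q' = 33.2 W/m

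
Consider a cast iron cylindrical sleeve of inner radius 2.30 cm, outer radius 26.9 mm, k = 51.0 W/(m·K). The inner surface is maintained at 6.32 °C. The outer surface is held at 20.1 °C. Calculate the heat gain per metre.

Q' = 28200 W/m

Q' = 2πk·ΔT/ln(r₂/r₁) = 2π × 51.0 × 13.78 / ln(0.0269/0.0230) = 28200 W/m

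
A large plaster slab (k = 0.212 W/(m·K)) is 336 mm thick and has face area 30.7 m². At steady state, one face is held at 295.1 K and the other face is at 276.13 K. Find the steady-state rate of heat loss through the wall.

Q = 367 W

Q = kA·ΔT/L = 0.212 × 30.7 × |295.1 K − 276.13 K| / 0.336 = 367 W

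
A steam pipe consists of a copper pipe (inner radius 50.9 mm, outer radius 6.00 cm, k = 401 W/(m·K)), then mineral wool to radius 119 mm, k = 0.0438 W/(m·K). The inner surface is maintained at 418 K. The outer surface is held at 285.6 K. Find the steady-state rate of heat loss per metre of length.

Q' = 53.2 W/m

Treat each layer as a resistance in series:
  R'_copper = ln(0.0600/0.0509)/(2πk) = 0.1645/(2π·401) = 6.528×10^-5 m·K/W
  R'_mineral wool = ln(0.119/0.0600)/(2πk) = 0.6848/(2π·0.0438) = 2.488 m·K/W
ΣR = 6.528×10^-5 + 2.488 = 2.488 m·K/W
Q' = ΔT/ΣR = (418 K − 285.6 K)/2.488 = 53.2 W/m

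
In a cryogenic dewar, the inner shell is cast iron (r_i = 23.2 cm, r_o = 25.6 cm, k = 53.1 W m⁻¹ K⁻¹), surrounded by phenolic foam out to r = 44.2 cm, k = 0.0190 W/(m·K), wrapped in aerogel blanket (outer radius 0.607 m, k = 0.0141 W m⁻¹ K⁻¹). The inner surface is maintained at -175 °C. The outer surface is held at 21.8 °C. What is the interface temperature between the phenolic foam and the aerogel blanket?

T = -44.2 °C

Treat each layer as a resistance in series:
  R_cast iron = (1/0.232 − 1/0.256)/(4πk) = 0.4041/(4π·53.1) = 6.056×10^-4 K/W
  R_phenolic foam = (1/0.256 − 1/0.442)/(4πk) = 1.644/(4π·0.0190) = 6.885 K/W
  R_aerogel blanket = (1/0.442 − 1/0.607)/(4πk) = 0.6150/(4π·0.0141) = 3.471 K/W
ΣR = 6.056×10^-4 + 6.885 + 3.471 = 10.36 K/W
Q = ΔT/ΣR = (-175 °C − 21.8 °C)/10.36 = -19.00 W
From the inner boundary to the phenolic foam/aerogel blanket interface, ΣR_partial = 6.886 K/W.
T_interface = T_in − Q·ΣR_partial = -175 °C − (-19.00)(6.886) = -44.2 °C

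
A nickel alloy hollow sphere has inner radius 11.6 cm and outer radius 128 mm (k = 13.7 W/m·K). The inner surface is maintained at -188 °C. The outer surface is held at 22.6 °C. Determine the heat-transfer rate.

Q = 4πk·ΔT/(1/r₁ − 1/r₂) = 4π × 13.7 × 210.6 / (1/0.116 − 1/0.128) = 44900 W

Q = 44.9 kW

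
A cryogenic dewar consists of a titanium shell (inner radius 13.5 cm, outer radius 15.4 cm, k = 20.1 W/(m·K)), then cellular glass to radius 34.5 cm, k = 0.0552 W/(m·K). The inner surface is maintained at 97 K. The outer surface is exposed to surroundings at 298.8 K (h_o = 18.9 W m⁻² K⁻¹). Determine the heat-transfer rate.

Q = 38.6 W

Resistance network (inner→outer):
  R_titanium = (1/0.135 − 1/0.154)/(4πk) = 0.9139/(4π·20.1) = 0.003618 K/W
  R_cellular glass = (1/0.154 − 1/0.345)/(4πk) = 3.595/(4π·0.0552) = 5.183 K/W
  R_conv,out = 1/(4πr²h) = 1/(4π·0.345²·18.9) = 0.03537 K/W
ΣR = 0.003618 + 5.183 + 0.03537 = 5.222 K/W
Q = ΔT/ΣR = (97 K − 298.8 K)/5.222 = -38.6 W
(Negative Q ⇒ heat flows inward; heat gain = 38.6 W.)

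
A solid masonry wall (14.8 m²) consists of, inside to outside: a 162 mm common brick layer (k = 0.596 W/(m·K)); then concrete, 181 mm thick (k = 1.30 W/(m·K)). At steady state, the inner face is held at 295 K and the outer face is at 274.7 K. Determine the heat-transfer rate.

Q = 731 W

Series thermal resistances, inner to outer:
  R_common brick = L/(kA) = 0.162/(0.596·14.8) = 0.01837 K/W
  R_concrete = L/(kA) = 0.181/(1.30·14.8) = 0.009407 K/W
ΣR = 0.01837 + 0.009407 = 0.02778 K/W
Q = ΔT/ΣR = (295 K − 274.7 K)/0.02778 = 731 W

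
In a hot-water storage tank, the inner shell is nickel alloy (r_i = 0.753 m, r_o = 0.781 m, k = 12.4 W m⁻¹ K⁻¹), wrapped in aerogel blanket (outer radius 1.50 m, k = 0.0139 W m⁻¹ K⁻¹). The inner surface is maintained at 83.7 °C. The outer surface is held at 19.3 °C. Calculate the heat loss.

Treat each layer as a resistance in series:
  R_nickel alloy = (1/0.753 − 1/0.781)/(4πk) = 0.04761/(4π·12.4) = 3.055×10^-4 K/W
  R_aerogel blanket = (1/0.781 − 1/1.50)/(4πk) = 0.6137/(4π·0.0139) = 3.514 K/W
ΣR = 3.055×10^-4 + 3.514 = 3.514 K/W
Q = ΔT/ΣR = (83.7 °C − 19.3 °C)/3.514 = 18.3 W

Q = 18.3 W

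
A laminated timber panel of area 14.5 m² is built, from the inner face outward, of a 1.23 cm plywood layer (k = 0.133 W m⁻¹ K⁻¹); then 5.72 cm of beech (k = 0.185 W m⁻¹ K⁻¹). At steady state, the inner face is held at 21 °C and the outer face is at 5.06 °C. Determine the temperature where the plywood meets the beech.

T = 17.3 °C

Treat each layer as a resistance in series:
  R_plywood = L/(kA) = 0.0123/(0.133·14.5) = 0.006378 K/W
  R_beech = L/(kA) = 0.0572/(0.185·14.5) = 0.02132 K/W
ΣR = 0.006378 + 0.02132 = 0.02770 K/W
Q = ΔT/ΣR = (21 °C − 5.06 °C)/0.02770 = 575.5 W
From the inner boundary to the plywood/beech interface, ΣR_partial = 0.006378 K/W.
T_interface = T_in − Q·ΣR_partial = 21 °C − (575.5)(0.006378) = 17.3 °C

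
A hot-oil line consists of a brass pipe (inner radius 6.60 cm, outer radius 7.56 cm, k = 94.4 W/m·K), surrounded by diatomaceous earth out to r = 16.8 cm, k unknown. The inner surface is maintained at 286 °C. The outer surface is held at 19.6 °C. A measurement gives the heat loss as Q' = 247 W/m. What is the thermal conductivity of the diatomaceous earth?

k = 0.118 W/m·K

ΣR = ΔT/Q' = |286 − 19.6|/247 = 1.079 m·K/W
Known resistances:
  R'_brass = ln(0.0756/0.0660)/(2πk) = 0.1358/(2π·94.4) = 2.290×10^-4 m·K/W
R_diatomaceous earth = ΣR − ΣR_known = 1.079 − 2.290×10^-4 = 1.079 m·K/W
ln(r₂/r₁)/(2πk) = 1.079 ⇒ k = 0.7985/(2π·1.079) = 0.118 W/m·K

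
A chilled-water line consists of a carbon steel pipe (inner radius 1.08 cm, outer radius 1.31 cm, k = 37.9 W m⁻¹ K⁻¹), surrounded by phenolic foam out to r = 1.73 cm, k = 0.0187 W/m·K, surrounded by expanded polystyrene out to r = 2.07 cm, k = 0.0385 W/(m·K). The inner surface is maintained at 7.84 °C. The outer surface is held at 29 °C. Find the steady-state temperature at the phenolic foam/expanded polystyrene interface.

T = 24.0 °C

Resistance network (inner→outer):
  R'_carbon steel = ln(0.0131/0.0108)/(2πk) = 0.1931/(2π·37.9) = 8.107×10^-4 m·K/W
  R'_phenolic foam = ln(0.0173/0.0131)/(2πk) = 0.2781/(2π·0.0187) = 2.367 m·K/W
  R'_expanded polystyrene = ln(0.0207/0.0173)/(2πk) = 0.1794/(2π·0.0385) = 0.7417 m·K/W
ΣR = 8.107×10^-4 + 2.367 + 0.7417 = 3.110 m·K/W
Q' = ΔT/ΣR = (7.84 °C − 29 °C)/3.110 = -6.804 W/m
From the inner boundary to the phenolic foam/expanded polystyrene interface, ΣR_partial = 2.368 m·K/W.
T_interface = T_in − Q'·ΣR_partial = 7.84 °C − (-6.804)(2.368) = 24.0 °C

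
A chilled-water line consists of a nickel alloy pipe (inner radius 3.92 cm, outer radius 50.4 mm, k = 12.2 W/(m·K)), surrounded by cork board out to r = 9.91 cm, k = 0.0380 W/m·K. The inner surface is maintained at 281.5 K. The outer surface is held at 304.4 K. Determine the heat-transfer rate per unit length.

Q' = 8.08 W/m

Resistance network (inner→outer):
  R'_nickel alloy = ln(0.0504/0.0392)/(2πk) = 0.2513/(2π·12.2) = 0.003279 m·K/W
  R'_cork board = ln(0.0991/0.0504)/(2πk) = 0.6761/(2π·0.0380) = 2.832 m·K/W
ΣR = 0.003279 + 2.832 = 2.835 m·K/W
Q' = ΔT/ΣR = (281.5 K − 304.4 K)/2.835 = -8.08 W/m
(Negative Q' ⇒ heat flows inward; heat gain = 8.08 W/m.)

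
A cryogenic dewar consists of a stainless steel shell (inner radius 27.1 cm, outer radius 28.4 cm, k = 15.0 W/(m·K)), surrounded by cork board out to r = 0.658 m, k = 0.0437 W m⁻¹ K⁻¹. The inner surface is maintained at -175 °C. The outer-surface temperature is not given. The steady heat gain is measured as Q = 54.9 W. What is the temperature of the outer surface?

Series resistances:
  R_stainless steel = (1/0.271 − 1/0.284)/(4πk) = 0.1689/(4π·15.0) = 8.961×10^-4 K/W
  R_cork board = (1/0.284 − 1/0.658)/(4πk) = 2.001/(4π·0.0437) = 3.644 K/W
ΣR = 3.645 K/W
ΔT = Q·ΣR = 54.9 × 3.645 = 200.1 K
Heat flows inward, so T_out = T_in + ΔT = -175 + 200.1 = 25.1 °C

T_out = 25.1 °C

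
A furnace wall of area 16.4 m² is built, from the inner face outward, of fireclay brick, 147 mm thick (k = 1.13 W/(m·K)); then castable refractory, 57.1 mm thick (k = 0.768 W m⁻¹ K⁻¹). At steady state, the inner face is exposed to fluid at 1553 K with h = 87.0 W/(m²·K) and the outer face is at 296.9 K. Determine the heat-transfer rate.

Resistance network (inner→outer):
  R_conv,in = 1/(hA) = 1/(87.0·16.4) = 7.009×10^-4 K/W
  R_fireclay brick = L/(kA) = 0.147/(1.13·16.4) = 0.007932 K/W
  R_castable refractory = L/(kA) = 0.0571/(0.768·16.4) = 0.004533 K/W
ΣR = 7.009×10^-4 + 0.007932 + 0.004533 = 0.01317 K/W
Q = ΔT/ΣR = (1553 K − 296.9 K)/0.01317 = 95400 W

Q = 95400 W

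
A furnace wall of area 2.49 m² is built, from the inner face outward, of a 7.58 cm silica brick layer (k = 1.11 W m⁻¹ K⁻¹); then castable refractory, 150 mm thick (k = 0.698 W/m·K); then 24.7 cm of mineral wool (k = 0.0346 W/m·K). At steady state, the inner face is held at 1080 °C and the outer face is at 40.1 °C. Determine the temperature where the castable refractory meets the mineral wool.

Resistance network (inner→outer):
  R_silica brick = L/(kA) = 0.0758/(1.11·2.49) = 0.02743 K/W
  R_castable refractory = L/(kA) = 0.150/(0.698·2.49) = 0.08631 K/W
  R_mineral wool = L/(kA) = 0.247/(0.0346·2.49) = 2.867 K/W
ΣR = 0.02743 + 0.08631 + 2.867 = 2.981 K/W
Q = ΔT/ΣR = (1080 °C − 40.1 °C)/2.981 = 348.8 W
From the inner boundary to the castable refractory/mineral wool interface, ΣR_partial = 0.1137 K/W.
T_interface = T_in − Q·ΣR_partial = 1080 °C − (348.8)(0.1137) = 1040 °C

T = 1040 °C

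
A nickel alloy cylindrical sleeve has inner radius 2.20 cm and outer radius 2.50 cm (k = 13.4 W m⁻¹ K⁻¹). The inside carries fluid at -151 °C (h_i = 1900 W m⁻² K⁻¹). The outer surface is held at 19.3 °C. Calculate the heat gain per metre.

Q' = 32.0 kW/m

Resistance network (inner→outer):
  R'_conv,in = 1/(2πr h) = 1/(2π·0.0220·1900) = 0.003808 m·K/W
  R'_nickel alloy = ln(0.0250/0.0220)/(2πk) = 0.1278/(2π·13.4) = 0.001518 m·K/W
ΣR = 0.003808 + 0.001518 = 0.005326 m·K/W
Q' = ΔT/ΣR = (-151 °C − 19.3 °C)/0.005326 = -32000 W/m
(Negative Q' ⇒ heat flows inward; heat gain = 32000 W/m.)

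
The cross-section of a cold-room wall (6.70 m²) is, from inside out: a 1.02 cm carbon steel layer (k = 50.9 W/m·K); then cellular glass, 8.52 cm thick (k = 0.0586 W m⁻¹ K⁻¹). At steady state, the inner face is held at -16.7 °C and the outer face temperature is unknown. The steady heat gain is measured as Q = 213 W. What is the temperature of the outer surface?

Sum the resistances:
  R_carbon steel = L/(kA) = 0.0102/(50.9·6.70) = 2.991×10^-5 K/W
  R_cellular glass = L/(kA) = 0.0852/(0.0586·6.70) = 0.2170 K/W
ΣR = 0.2170 K/W
ΔT = Q·ΣR = 213 × 0.2170 = 46.22 K
Heat flows inward, so T_out = T_in + ΔT = -16.7 + 46.22 = 29.5 °C

T_out = 29.5 °C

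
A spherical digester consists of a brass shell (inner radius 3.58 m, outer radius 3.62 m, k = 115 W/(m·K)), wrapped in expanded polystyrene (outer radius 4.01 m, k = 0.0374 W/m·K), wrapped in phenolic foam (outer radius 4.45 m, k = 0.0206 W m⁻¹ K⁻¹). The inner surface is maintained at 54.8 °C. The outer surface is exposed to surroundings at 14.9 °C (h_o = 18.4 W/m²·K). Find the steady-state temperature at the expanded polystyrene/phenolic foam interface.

Treat each layer as a resistance in series:
  R_brass = (1/3.58 − 1/3.62)/(4πk) = 0.003087/(4π·115) = 2.136×10^-6 K/W
  R_expanded polystyrene = (1/3.62 − 1/4.01)/(4πk) = 0.02687/(4π·0.0374) = 0.05716 K/W
  R_phenolic foam = (1/4.01 − 1/4.45)/(4πk) = 0.02466/(4π·0.0206) = 0.09525 K/W
  R_conv,out = 1/(4πr²h) = 1/(4π·4.45²·18.4) = 2.184×10^-4 K/W
ΣR = 2.136×10^-6 + 0.05716 + 0.09525 + 2.184×10^-4 = 0.1526 K/W
Q = ΔT/ΣR = (54.8 °C − 14.9 °C)/0.1526 = 261.5 W
From the inner boundary to the expanded polystyrene/phenolic foam interface, ΣR_partial = 0.05716 K/W.
T_interface = T_in − Q·ΣR_partial = 54.8 °C − (261.5)(0.05716) = 39.9 °C

T = 39.9 °C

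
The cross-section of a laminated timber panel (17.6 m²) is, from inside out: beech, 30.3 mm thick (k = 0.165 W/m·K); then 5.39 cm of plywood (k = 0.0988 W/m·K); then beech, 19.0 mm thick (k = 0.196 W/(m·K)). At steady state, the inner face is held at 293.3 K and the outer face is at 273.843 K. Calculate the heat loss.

Series thermal resistances, inner to outer:
  R_beech = L/(kA) = 0.0303/(0.165·17.6) = 0.01043 K/W
  R_plywood = L/(kA) = 0.0539/(0.0988·17.6) = 0.03100 K/W
  R_beech = L/(kA) = 0.0190/(0.196·17.6) = 0.005508 K/W
ΣR = 0.01043 + 0.03100 + 0.005508 = 0.04694 K/W
Q = ΔT/ΣR = (293.3 K − 273.843 K)/0.04694 = 415 W

Q = 415 W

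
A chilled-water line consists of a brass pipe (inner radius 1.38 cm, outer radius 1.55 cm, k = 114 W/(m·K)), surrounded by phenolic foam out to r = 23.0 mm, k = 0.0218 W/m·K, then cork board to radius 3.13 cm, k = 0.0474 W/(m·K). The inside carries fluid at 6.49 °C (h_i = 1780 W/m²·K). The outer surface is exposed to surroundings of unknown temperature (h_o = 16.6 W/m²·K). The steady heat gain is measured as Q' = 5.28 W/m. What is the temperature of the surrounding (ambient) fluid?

Sum the resistances:
  R'_conv,in = 1/(2πr h) = 1/(2π·0.0138·1780) = 0.006479 m·K/W
  R'_brass = ln(0.0155/0.0138)/(2πk) = 0.1162/(2π·114) = 1.622×10^-4 m·K/W
  R'_phenolic foam = ln(0.0230/0.0155)/(2πk) = 0.3947/(2π·0.0218) = 2.881 m·K/W
  R'_cork board = ln(0.0313/0.0230)/(2πk) = 0.3081/(2π·0.0474) = 1.035 m·K/W
  R'_conv,out = 1/(2πr h) = 1/(2π·0.0313·16.6) = 0.3063 m·K/W
ΣR = 4.229 m·K/W
ΔT = Q'·ΣR = 5.28 × 4.229 = 22.33 K
Heat flows inward, so T_out = T_in + ΔT = 6.49 + 22.33 = 28.8 °C

T_out = 28.8 °C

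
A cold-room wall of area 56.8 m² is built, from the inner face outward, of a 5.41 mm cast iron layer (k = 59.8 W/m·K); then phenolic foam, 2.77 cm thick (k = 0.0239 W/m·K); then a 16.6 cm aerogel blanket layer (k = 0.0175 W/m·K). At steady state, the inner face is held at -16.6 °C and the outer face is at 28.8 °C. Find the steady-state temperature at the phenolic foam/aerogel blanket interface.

T = -11.7 °C

Resistance network (inner→outer):
  R_cast iron = L/(kA) = 0.00541/(59.8·56.8) = 1.593×10^-6 K/W
  R_phenolic foam = L/(kA) = 0.0277/(0.0239·56.8) = 0.02040 K/W
  R_aerogel blanket = L/(kA) = 0.166/(0.0175·56.8) = 0.1670 K/W
ΣR = 1.593×10^-6 + 0.02040 + 0.1670 = 0.1874 K/W
Q = ΔT/ΣR = (-16.6 °C − 28.8 °C)/0.1874 = -242.3 W
From the inner boundary to the phenolic foam/aerogel blanket interface, ΣR_partial = 0.02040 K/W.
T_interface = T_in − Q·ΣR_partial = -16.6 °C − (-242.3)(0.02040) = -11.7 °C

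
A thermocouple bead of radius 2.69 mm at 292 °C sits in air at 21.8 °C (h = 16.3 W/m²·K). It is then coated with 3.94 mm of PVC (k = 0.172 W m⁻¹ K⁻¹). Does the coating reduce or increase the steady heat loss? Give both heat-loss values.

increases: 0.400 → 1.27 W

Critical radius for a sphere: r_cr = 2k/h = 0.0211 m = 2.11 cm.
Outer radius after coating: r₂ = 0.00269 + 0.00394 = 0.00663 m.
Since r₁ < r_cr and r₂ ≤ r_cr, the coating moves toward the maximum at r_cr — heat loss rises.
Bare: R = 1/(4πr₁²h) = 674.7 K/W; Q = 270.2/674.7 = 0.400 W.
Coated: R = R_cond + R_conv = 213.3 K/W; Q = 270.2/213.3 = 1.27 W.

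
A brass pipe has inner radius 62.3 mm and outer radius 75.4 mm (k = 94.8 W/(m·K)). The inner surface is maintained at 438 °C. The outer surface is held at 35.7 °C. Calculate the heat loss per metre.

Q' = 1260 kW/m

Q' = 2πk·ΔT/ln(r₂/r₁) = 2π × 94.8 × 402.3 / ln(0.0754/0.0623) = 1.26×10^6 W/m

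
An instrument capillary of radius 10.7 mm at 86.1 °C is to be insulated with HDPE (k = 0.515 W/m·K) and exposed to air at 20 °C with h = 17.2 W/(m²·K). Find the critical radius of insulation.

r_cr = 2.99 cm

For a cylinder, r_cr = k_ins/h = 0.515/17.2 = 0.0299 m = 2.99 cm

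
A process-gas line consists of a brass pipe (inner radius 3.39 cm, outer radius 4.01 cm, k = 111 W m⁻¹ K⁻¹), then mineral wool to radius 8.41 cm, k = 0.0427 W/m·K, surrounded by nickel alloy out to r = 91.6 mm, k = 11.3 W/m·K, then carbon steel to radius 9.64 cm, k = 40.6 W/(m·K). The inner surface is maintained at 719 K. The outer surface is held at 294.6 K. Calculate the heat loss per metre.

Resistance network (inner→outer):
  R'_brass = ln(0.0401/0.0339)/(2πk) = 0.1680/(2π·111) = 2.408×10^-4 m·K/W
  R'_mineral wool = ln(0.0841/0.0401)/(2πk) = 0.7406/(2π·0.0427) = 2.761 m·K/W
  R'_nickel alloy = ln(0.0916/0.0841)/(2πk) = 0.08542/(2π·11.3) = 0.001203 m·K/W
  R'_carbon steel = ln(0.0964/0.0916)/(2πk) = 0.05107/(2π·40.6) = 2.002×10^-4 m·K/W
ΣR = 2.408×10^-4 + 2.761 + 0.001203 + 2.002×10^-4 = 2.763 m·K/W
Q' = ΔT/ΣR = (719 K − 294.6 K)/2.763 = 154 W/m

Q' = 154 W/m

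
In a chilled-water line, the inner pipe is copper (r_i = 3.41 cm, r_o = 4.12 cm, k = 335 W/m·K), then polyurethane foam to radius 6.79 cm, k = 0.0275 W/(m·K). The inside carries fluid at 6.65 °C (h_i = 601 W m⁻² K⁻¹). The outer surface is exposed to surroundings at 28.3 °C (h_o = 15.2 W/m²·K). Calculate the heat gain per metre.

Series thermal resistances, inner to outer:
  R'_conv,in = 1/(2πr h) = 1/(2π·0.0341·601) = 0.007766 m·K/W
  R'_copper = ln(0.0412/0.0341)/(2πk) = 0.1891/(2π·335) = 8.986×10^-5 m·K/W
  R'_polyurethane foam = ln(0.0679/0.0412)/(2πk) = 0.4996/(2π·0.0275) = 2.891 m·K/W
  R'_conv,out = 1/(2πr h) = 1/(2π·0.0679·15.2) = 0.1542 m·K/W
ΣR = 0.007766 + 8.986×10^-5 + 2.891 + 0.1542 = 3.053 m·K/W
Q' = ΔT/ΣR = (6.65 °C − 28.3 °C)/3.053 = -7.09 W/m
(Negative Q' ⇒ heat flows inward; heat gain = 7.09 W/m.)

Q' = 7.09 W/m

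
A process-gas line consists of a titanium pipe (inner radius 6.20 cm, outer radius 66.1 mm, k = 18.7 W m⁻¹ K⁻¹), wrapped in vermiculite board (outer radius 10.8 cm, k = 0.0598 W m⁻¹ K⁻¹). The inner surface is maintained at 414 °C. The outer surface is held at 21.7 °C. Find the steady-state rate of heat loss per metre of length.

Q' = 300 W/m

Resistance network (inner→outer):
  R'_titanium = ln(0.0661/0.0620)/(2πk) = 0.06403/(2π·18.7) = 5.450×10^-4 m·K/W
  R'_vermiculite board = ln(0.108/0.0661)/(2πk) = 0.4910/(2π·0.0598) = 1.307 m·K/W
ΣR = 5.450×10^-4 + 1.307 = 1.308 m·K/W
Q' = ΔT/ΣR = (414 °C − 21.7 °C)/1.308 = 300 W/m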